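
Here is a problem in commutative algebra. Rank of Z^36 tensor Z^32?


rank(M(x)N) = rank(M)*rank(N)
36*32 = 1152


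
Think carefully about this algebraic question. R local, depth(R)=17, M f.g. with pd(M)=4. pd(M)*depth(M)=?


pd+depth=17
depth=17-4=13
pd*depth=4*13=52


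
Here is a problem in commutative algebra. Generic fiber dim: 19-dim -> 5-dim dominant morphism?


dim(fiber)=dim(X)-dim(Y)=19-5=14


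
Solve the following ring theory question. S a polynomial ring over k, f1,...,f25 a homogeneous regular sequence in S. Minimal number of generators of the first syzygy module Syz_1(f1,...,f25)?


Regular sequence => Koszul complex is the minimal free resolution.
Syz_1 minimally generated by Koszul relations f_i*e_j - f_j*e_i (i<j): mu(Syz_1) = beta_2 = C(m,2) = m(m-1)/2
m=25
25*24/2 = 300


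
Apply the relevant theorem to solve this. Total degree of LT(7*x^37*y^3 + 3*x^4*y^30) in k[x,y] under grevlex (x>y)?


LT: 7*x^37*y^3
deg_x=37, deg_y=3
Total=37+3=40


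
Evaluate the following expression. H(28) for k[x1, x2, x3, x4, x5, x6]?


C(d+n-1,n-1)=C(33,5)=237336


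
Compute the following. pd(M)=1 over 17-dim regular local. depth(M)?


pd+depth=depth(R)=17
depth=17-1=16


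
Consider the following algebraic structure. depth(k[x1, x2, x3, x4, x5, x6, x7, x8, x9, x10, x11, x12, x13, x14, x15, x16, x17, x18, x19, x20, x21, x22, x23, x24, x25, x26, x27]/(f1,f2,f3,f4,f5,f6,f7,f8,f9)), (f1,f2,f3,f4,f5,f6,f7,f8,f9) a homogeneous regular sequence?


depth(R)=27
depth(R/I)=27-9=18


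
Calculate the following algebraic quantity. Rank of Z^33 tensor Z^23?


rank(M(x)N) = rank(M)*rank(N)
33*23 = 759


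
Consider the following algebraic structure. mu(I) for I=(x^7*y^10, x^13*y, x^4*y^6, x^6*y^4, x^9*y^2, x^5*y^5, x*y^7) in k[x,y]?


Remove redundant (divisible by others).
x^7*y^10 redundant.
Min: x^13*y, x^9*y^2, x^6*y^4, x^5*y^5, x^4*y^6, x*y^7
Count=6


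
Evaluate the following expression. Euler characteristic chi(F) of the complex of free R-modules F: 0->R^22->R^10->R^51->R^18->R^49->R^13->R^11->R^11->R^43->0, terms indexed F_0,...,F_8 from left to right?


chi = sum (-1)^i * rank:
(-1)^0*22=22
(-1)^1*10=-10
(-1)^2*51=51
(-1)^3*18=-18
(-1)^4*49=49
(-1)^5*13=-13
(-1)^6*11=11
(-1)^7*11=-11
(-1)^8*43=43
chi=124


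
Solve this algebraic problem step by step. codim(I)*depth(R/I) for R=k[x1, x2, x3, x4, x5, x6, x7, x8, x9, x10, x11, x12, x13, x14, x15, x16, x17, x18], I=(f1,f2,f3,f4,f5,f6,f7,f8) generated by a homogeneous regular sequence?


codim=8, depth=dim(R/I)=18-8=10
Product=8*10=80


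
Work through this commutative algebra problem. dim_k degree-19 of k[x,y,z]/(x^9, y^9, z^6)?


Need i<9, j<9, k<6 with i+j+k=19.
For each i, j ranges over max(0,19-i-5)..min(8,19-i):
  i=0: j in [14,8] -> 0
  i=1: j in [13,8] -> 0
  i=2: j in [12,8] -> 0
  i=3: j in [11,8] -> 0
  i=4: j in [10,8] -> 0
  i=5: j in [9,8] -> 0
  i=6: j in [8,8] -> 1
  i=7: j in [7,8] -> 2
  i=8: j in [6,8] -> 3
H(19) = 0+0+0+0+0+0+1+2+3 = 6


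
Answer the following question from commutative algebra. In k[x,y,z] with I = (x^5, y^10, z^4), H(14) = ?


Need i<5, j<10, k<4 with i+j+k=14.
For each i, j ranges over max(0,14-i-3)..min(9,14-i):
  i=0: j in [11,9] -> 0
  i=1: j in [10,9] -> 0
  i=2: j in [9,9] -> 1
  i=3: j in [8,9] -> 2
  i=4: j in [7,9] -> 3
H(14) = 0+0+1+2+3 = 6


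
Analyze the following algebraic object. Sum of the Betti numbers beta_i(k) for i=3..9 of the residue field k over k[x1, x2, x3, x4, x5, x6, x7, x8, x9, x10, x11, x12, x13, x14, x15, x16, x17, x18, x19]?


Koszul resolution: beta_i(k)=C(n,i), n=19
C(19,3)=969, C(19,4)=3876, C(19,5)=11628, C(19,6)=27132, C(19,7)=50388, C(19,8)=75582, C(19,9)=92378
Sum=261953


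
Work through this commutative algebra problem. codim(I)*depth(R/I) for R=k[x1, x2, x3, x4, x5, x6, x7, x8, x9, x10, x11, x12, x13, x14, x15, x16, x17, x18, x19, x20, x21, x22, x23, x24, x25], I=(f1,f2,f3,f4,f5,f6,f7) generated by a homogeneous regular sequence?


codim=7, depth=dim(R/I)=25-7=18
Product=7*18=126


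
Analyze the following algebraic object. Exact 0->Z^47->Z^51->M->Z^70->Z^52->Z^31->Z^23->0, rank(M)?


Alt sum=0:
(-1)^0*47 + (-1)^1*51 + (-1)^2*? + (-1)^3*70 + (-1)^4*52 + (-1)^5*31 + (-1)^6*23=0
rank(M)=30


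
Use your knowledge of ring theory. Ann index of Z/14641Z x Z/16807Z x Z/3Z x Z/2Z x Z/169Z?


Exponent = lcm of the cyclic orders; pairwise coprime => product.
11^4*7^5*3^1*2^1*13^2=14641*16807*3*2*169=249516285018


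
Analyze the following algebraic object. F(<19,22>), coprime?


gcd(19,22)=1 => F=ab-a-b=19*22-19-22=418-41=377


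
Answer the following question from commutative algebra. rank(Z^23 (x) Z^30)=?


rank(M(x)N) = rank(M)*rank(N)
23*30 = 690


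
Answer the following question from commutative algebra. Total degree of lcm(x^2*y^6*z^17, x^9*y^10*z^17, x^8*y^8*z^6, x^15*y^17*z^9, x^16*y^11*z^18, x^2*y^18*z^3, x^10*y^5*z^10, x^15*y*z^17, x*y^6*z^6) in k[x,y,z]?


lcm = componentwise max:
x: max(2,9,8,15,16,2,10,15,1)=16
y: max(6,10,8,17,11,18,5,1,6)=18
z: max(17,17,6,9,18,3,10,17,6)=18
Total=16+18+18=52


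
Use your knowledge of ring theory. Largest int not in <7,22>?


gcd(7,22)=1 => F=ab-a-b=7*22-7-22=154-29=125


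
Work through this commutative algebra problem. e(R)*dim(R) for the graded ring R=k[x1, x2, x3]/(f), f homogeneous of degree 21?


e(R)=deg(f)=21, dim(R)=3-1=2
e*dim=21*2=42


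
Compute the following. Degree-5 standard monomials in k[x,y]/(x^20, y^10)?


k[x,y], I = (x^20, y^10), d = 5
Need i < 20 and d-i < 10.
Range: 0 <= i <= 5.
H(5) = 6


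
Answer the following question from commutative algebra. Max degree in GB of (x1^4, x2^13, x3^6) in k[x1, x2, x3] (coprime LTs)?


Pure powers, coprime LTs => already GB.
Degrees: 4, 13, 6
Max=13


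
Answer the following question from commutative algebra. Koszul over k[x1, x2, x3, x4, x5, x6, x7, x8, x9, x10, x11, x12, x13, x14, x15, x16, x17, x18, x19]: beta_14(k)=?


C(n,i)=C(19,14)=11628


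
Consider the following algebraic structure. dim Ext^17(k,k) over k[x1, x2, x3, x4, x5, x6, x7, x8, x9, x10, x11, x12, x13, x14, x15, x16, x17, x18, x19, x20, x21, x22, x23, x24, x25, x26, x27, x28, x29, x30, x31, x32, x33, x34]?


C(n,i)=C(34,17)=2333606220


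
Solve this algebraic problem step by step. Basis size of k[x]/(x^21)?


Basis: 1,x,...,x^20
dim=21


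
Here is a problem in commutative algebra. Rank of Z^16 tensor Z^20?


rank(M(x)N) = rank(M)*rank(N)
16*20 = 320


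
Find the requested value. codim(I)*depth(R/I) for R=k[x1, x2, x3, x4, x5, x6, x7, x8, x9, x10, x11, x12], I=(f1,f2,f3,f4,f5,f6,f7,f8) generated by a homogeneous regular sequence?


codim=8, depth=dim(R/I)=12-8=4
Product=8*4=32


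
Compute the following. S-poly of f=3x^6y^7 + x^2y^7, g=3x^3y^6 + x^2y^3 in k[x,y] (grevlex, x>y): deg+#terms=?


LT(f)=3x^6y^7, LT(g)=3x^3y^6
lcm(LM)=x^6y^7
S(f,g) (scaled by 9 to clear denominators) = 3*f - 3x^3y*g = -3x^5y^4 + 3x^2y^7
2 terms, deg 9.
9+2=11


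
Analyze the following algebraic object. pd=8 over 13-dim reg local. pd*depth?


pd+depth=13
depth=13-8=5
pd*depth=8*5=40


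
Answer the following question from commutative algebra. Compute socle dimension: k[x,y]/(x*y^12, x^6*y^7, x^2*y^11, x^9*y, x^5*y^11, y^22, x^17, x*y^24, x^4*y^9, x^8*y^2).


Socle = ann(m) = span of standard monomials u with x*u, y*u in I (staircase corners).
Redundant generators: x*y^24, x^5*y^11
Minimal generators: x^17, x^9*y, x^8*y^2, x^6*y^7, x^4*y^9, x^2*y^11, x*y^12, y^22
Corners: y^21, xy^11, x^3y^10, x^5y^8, x^7y^6, x^8y, x^16
Socle dim=7


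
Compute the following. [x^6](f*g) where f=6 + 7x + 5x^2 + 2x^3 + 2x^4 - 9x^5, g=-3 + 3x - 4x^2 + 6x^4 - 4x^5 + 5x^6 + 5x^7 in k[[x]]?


[x^6] = sum a_i*b_j, i+j=6
  6*5=30
  7*-4=-28
  5*6=30
  2*-4=-8
  -9*3=-27
Sum=-3


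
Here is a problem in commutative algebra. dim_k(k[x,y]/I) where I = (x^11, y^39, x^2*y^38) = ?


k[x,y]/I, I = (x^11, y^39, x^2*y^38)
Rect: 11x39=429. Corner: (11-2)x(39-38)=9.
dim = 429-9 = 420


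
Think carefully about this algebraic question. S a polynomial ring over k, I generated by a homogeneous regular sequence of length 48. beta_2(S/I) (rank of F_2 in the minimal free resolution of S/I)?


Regular sequence => Koszul complex is the minimal free resolution.
Syz_1 minimally generated by Koszul relations f_i*e_j - f_j*e_i (i<j): mu(Syz_1) = beta_2 = C(m,2) = m(m-1)/2
m=48
48*47/2 = 1128


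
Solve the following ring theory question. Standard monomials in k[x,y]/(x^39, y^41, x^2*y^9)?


k[x,y]/I, I = (x^39, y^41, x^2*y^9)
Rect: 39x41=1599. Corner: (39-2)x(41-9)=1184.
dim = 1599-1184 = 415


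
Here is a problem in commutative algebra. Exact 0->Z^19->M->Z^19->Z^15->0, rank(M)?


Alt sum=0:
(-1)^0*19 + (-1)^1*? + (-1)^2*19 + (-1)^3*15=0
rank(M)=23


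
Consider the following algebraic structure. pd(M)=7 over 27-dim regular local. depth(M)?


pd+depth=depth(R)=27
depth=27-7=20


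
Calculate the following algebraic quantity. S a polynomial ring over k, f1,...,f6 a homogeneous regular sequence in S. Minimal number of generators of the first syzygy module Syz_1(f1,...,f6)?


Regular sequence => Koszul complex is the minimal free resolution.
Syz_1 minimally generated by Koszul relations f_i*e_j - f_j*e_i (i<j): mu(Syz_1) = beta_2 = C(m,2) = m(m-1)/2
m=6
6*5/2 = 15


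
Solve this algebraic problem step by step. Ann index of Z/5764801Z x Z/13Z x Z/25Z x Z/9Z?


Exponent = lcm of the cyclic orders; pairwise coprime => product.
7^8*13^1*5^2*3^2=5764801*13*25*9=16862042925


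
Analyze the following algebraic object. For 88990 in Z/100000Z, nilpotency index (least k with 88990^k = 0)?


88990^k mod 100000:
k=1: 88990
k=2: 20100
k=3: 99000
k=4: 10000
k=5: 0
First zero at k = 5


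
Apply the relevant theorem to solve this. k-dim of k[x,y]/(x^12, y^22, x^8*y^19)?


k[x,y]/I, I = (x^12, y^22, x^8*y^19)
Rect: 12x22=264. Corner: (12-8)x(22-19)=12.
dim = 264-12 = 252


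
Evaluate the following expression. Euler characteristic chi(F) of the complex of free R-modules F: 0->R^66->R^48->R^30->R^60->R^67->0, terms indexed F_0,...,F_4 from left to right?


chi = sum (-1)^i * rank:
(-1)^0*66=66
(-1)^1*48=-48
(-1)^2*30=30
(-1)^3*60=-60
(-1)^4*67=67
chi=55


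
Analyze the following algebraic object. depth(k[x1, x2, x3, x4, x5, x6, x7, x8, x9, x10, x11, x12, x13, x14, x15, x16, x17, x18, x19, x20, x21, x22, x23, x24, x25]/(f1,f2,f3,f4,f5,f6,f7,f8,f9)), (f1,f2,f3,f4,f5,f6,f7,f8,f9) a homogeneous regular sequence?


depth(R)=25
depth(R/I)=25-9=16


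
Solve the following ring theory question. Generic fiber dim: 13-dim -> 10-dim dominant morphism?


dim(fiber)=dim(X)-dim(Y)=13-10=3


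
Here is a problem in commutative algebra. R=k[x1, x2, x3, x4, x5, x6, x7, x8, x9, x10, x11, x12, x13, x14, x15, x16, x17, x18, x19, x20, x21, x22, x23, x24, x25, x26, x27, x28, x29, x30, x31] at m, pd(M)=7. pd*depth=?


pd+depth=31
depth=31-7=24
pd*depth=7*24=168


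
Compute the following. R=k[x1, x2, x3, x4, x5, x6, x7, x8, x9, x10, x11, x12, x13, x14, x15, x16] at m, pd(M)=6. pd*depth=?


pd+depth=16
depth=16-6=10
pd*depth=6*10=60


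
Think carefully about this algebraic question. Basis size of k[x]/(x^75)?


Basis: 1,x,...,x^74
dim=75


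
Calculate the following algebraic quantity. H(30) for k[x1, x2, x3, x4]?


C(d+n-1,n-1)=C(33,3)=5456


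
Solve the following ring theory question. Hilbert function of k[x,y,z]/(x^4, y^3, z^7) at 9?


Need i<4, j<3, k<7 with i+j+k=9.
For each i, j ranges over max(0,9-i-6)..min(2,9-i):
  i=0: j in [3,2] -> 0
  i=1: j in [2,2] -> 1
  i=2: j in [1,2] -> 2
  i=3: j in [0,2] -> 3
H(9) = 0+1+2+3 = 6


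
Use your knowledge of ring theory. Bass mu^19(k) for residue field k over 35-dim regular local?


C(n,i)=C(35,19)=4059928950


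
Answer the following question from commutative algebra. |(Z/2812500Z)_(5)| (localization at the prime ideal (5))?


5-primary part: 2812500=5^7*36
Size=5^7=78125


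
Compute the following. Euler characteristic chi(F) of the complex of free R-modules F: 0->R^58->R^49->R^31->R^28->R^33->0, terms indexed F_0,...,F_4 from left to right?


chi = sum (-1)^i * rank:
(-1)^0*58=58
(-1)^1*49=-49
(-1)^2*31=31
(-1)^3*28=-28
(-1)^4*33=33
chi=45


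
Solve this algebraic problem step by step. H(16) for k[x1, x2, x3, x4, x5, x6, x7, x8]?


C(d+n-1,n-1)=C(23,7)=245157


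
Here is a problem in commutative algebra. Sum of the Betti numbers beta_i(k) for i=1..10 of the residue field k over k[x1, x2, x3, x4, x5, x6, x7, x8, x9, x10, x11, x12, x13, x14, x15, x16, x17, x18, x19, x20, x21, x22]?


Koszul resolution: beta_i(k)=C(n,i), n=22
C(22,1)=22, C(22,2)=231, C(22,3)=1540, C(22,4)=7315, C(22,5)=26334, C(22,6)=74613, C(22,7)=170544, C(22,8)=319770, C(22,9)=497420, C(22,10)=646646
Sum=1744435


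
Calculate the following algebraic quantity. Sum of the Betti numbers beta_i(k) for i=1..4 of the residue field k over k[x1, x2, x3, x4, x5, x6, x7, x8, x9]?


Koszul resolution: beta_i(k)=C(n,i), n=9
C(9,1)=9, C(9,2)=36, C(9,3)=84, C(9,4)=126
Sum=255


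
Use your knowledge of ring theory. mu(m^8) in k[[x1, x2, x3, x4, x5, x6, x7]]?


C(n+d-1,d)=C(14,8)=3003


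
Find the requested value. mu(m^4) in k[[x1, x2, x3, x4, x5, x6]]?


C(n+d-1,d)=C(9,4)=126


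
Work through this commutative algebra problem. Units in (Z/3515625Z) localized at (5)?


Local ring = Z/390625Z.
phi(390625) = 5^7*(5-1) = 312500


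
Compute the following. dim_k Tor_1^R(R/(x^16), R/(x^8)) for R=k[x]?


Tor_1(R/I,R/J)=(I cap J)/IJ=(x^16)/(x^24)
dim=24-16=min(16,8)=8


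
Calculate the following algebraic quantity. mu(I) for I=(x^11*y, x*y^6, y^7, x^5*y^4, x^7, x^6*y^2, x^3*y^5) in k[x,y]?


Remove redundant (divisible by others).
x^11*y redundant.
Min: x^7, x^6*y^2, x^5*y^4, x^3*y^5, x*y^6, y^7
Count=6


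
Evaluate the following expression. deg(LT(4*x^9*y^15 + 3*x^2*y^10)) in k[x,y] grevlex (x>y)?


LT: 4*x^9*y^15
deg_x=9, deg_y=15
Total=9+15=24


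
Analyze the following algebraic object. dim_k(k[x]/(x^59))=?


Basis: 1,x,...,x^58
dim=59


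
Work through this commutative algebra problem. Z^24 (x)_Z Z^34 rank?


rank(M(x)N) = rank(M)*rank(N)
24*34 = 816


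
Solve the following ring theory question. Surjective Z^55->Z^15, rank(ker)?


rank(ker) = 55-15 = 40


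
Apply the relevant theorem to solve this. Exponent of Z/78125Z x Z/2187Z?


Exponent = lcm of the cyclic orders; pairwise coprime => product.
5^7*3^7=78125*2187=170859375


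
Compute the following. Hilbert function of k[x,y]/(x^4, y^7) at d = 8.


k[x,y], I = (x^4, y^7), d = 8
Need i < 4 and d-i < 7.
Range: 2 <= i <= 3.
H(8) = 2


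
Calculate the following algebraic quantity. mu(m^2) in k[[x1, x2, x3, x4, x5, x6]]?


C(n+d-1,d)=C(7,2)=21


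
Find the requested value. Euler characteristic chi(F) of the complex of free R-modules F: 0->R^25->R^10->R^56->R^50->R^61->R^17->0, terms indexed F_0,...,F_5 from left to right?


chi = sum (-1)^i * rank:
(-1)^0*25=25
(-1)^1*10=-10
(-1)^2*56=56
(-1)^3*50=-50
(-1)^4*61=61
(-1)^5*17=-17
chi=65


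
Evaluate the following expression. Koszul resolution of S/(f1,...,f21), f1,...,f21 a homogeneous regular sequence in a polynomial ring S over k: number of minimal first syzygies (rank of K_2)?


Regular sequence => Koszul complex is the minimal free resolution.
Syz_1 minimally generated by Koszul relations f_i*e_j - f_j*e_i (i<j): mu(Syz_1) = beta_2 = C(m,2) = m(m-1)/2
m=21
21*20/2 = 210


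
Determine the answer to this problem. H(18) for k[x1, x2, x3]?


C(d+n-1,n-1)=C(20,2)=190


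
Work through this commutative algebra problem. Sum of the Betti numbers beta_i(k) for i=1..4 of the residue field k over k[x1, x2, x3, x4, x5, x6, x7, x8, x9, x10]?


Koszul resolution: beta_i(k)=C(n,i), n=10
C(10,1)=10, C(10,2)=45, C(10,3)=120, C(10,4)=210
Sum=385


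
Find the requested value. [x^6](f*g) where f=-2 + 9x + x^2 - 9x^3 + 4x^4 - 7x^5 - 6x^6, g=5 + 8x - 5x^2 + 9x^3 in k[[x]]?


[x^6] = sum a_i*b_j, i+j=6
  -9*9=-81
  4*-5=-20
  -7*8=-56
  -6*5=-30
Sum=-187


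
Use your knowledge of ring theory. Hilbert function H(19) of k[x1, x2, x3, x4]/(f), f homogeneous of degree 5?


C(22,3)-C(17,3)=1540-680=860


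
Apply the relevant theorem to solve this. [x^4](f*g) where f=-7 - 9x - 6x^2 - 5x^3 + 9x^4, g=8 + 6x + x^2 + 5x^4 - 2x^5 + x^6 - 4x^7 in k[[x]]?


[x^4] = sum a_i*b_j, i+j=4
  -7*5=-35
  -6*1=-6
  -5*6=-30
  9*8=72
Sum=1


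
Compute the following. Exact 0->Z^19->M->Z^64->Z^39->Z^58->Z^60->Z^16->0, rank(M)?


Alt sum=0:
(-1)^0*19 + (-1)^1*? + (-1)^2*64 + (-1)^3*39 + (-1)^4*58 + (-1)^5*60 + (-1)^6*16=0
rank(M)=58


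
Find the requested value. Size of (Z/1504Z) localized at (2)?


2-primary part: 1504=2^5*47
Size=2^5=32


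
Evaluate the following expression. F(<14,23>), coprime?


gcd(14,23)=1 => F=ab-a-b=14*23-14-23=322-37=285


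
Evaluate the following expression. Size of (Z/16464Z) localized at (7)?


7-primary part: 16464=7^3*48
Size=7^3=343


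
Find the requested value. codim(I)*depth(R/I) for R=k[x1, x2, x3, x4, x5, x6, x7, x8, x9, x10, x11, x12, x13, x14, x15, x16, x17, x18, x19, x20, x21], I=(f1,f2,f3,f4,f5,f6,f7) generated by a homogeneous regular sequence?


codim=7, depth=dim(R/I)=21-7=14
Product=7*14=98


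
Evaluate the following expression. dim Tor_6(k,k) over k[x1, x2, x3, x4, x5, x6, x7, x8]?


Koszul: C(n,i)=C(8,6)=28


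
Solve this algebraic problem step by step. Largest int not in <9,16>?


gcd(9,16)=1 => F=ab-a-b=9*16-9-16=144-25=119


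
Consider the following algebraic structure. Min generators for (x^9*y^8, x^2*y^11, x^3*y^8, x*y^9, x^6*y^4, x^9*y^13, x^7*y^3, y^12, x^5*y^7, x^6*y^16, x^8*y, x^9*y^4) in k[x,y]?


Remove redundant (divisible by others).
x^2*y^11 redundant.
x^9*y^13 redundant.
x^9*y^8 redundant.
x^9*y^4 redundant.
x^6*y^16 redundant.
Min: x^8*y, x^7*y^3, x^6*y^4, x^5*y^7, x^3*y^8, x*y^9, y^12
Count=7


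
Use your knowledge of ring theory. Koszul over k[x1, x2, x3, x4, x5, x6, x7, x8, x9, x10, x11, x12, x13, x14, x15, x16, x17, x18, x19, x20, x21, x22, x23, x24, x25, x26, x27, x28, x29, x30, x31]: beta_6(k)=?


C(n,i)=C(31,6)=736281


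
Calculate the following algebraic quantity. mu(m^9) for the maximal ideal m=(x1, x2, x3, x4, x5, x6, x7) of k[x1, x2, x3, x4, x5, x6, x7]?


Graded Nakayama: mu(m^d) = dim_k (m^d/m^(d+1)) = #degree-9 monomials in 7 vars
C(n+d-1,d)=C(15,9)=5005


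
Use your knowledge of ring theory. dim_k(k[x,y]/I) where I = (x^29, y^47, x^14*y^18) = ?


k[x,y]/I, I = (x^29, y^47, x^14*y^18)
Rect: 29x47=1363. Corner: (29-14)x(47-18)=435.
dim = 1363-435 = 928


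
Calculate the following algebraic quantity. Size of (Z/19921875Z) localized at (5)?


5-primary part: 19921875=5^8*51
Size=5^8=390625


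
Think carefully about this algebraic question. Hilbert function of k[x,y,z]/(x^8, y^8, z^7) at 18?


Need i<8, j<8, k<7 with i+j+k=18.
For each i, j ranges over max(0,18-i-6)..min(7,18-i):
  i=0: j in [12,7] -> 0
  i=1: j in [11,7] -> 0
  i=2: j in [10,7] -> 0
  i=3: j in [9,7] -> 0
  i=4: j in [8,7] -> 0
  i=5: j in [7,7] -> 1
  i=6: j in [6,7] -> 2
  i=7: j in [5,7] -> 3
H(18) = 0+0+0+0+0+1+2+3 = 6


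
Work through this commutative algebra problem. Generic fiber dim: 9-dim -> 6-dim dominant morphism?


dim(fiber)=dim(X)-dim(Y)=9-6=3


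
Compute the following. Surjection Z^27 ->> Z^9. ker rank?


rank(ker) = 27-9 = 18


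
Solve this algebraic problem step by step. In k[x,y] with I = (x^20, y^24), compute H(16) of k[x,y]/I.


k[x,y], I = (x^20, y^24), d = 16
Need i < 20 and d-i < 24.
Range: 0 <= i <= 16.
H(16) = 17


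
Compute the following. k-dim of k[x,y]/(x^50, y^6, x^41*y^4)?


k[x,y]/I, I = (x^50, y^6, x^41*y^4)
Rect: 50x6=300. Corner: (50-41)x(6-4)=18.
dim = 300-18 = 282


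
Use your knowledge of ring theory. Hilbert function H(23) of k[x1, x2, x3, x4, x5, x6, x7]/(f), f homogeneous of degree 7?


C(29,6)-C(22,6)=475020-74613=400407


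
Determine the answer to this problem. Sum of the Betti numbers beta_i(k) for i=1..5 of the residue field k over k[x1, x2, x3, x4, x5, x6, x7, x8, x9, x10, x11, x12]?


Koszul resolution: beta_i(k)=C(n,i), n=12
C(12,1)=12, C(12,2)=66, C(12,3)=220, C(12,4)=495, C(12,5)=792
Sum=1585


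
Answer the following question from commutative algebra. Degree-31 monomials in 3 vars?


C(d+n-1,n-1)=C(33,2)=528


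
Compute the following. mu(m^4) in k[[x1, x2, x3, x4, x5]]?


C(n+d-1,d)=C(8,4)=70


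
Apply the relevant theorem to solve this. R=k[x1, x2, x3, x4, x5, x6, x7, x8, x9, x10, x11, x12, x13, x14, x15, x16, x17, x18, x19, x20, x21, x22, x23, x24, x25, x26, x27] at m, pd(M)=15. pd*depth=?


pd+depth=27
depth=27-15=12
pd*depth=15*12=180


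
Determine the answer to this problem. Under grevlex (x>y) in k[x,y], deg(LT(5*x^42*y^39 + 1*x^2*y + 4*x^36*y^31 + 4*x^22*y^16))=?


LT: 5*x^42*y^39
deg_x=42, deg_y=39
Total=42+39=81


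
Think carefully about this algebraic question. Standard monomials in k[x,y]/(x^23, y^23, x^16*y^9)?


k[x,y]/I, I = (x^23, y^23, x^16*y^9)
Rect: 23x23=529. Corner: (23-16)x(23-9)=98.
dim = 529-98 = 431


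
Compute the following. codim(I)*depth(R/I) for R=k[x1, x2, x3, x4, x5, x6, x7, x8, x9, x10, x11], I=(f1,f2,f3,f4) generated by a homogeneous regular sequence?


codim=4, depth=dim(R/I)=11-4=7
Product=4*7=28


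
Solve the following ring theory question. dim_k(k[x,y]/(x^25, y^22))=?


Basis: x^i*y^j, i<25, j<22
25*22=550


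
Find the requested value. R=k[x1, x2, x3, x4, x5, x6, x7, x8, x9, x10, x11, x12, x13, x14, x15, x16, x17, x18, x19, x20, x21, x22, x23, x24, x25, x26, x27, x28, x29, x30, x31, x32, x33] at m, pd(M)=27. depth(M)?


pd+depth=depth(R)=33
depth=33-27=6


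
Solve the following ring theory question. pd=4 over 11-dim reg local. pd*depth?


pd+depth=11
depth=11-4=7
pd*depth=4*7=28


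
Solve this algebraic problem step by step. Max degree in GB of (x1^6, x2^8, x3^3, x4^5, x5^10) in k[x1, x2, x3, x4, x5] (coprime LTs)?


Pure powers, coprime LTs => already GB.
Degrees: 6, 8, 3, 5, 10
Max=10


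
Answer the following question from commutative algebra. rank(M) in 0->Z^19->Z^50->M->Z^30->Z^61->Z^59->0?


Alt sum=0:
(-1)^0*19 + (-1)^1*50 + (-1)^2*? + (-1)^3*30 + (-1)^4*61 + (-1)^5*59=0
rank(M)=59


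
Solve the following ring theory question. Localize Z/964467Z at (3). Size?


3-primary part: 964467=3^9*49
Size=3^9=19683


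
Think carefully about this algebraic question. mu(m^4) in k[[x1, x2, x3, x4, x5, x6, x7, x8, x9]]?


C(n+d-1,d)=C(12,4)=495


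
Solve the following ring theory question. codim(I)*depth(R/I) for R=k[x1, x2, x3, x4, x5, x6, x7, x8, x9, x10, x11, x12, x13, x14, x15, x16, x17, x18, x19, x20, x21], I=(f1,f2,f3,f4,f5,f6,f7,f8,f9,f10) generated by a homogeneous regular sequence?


codim=10, depth=dim(R/I)=21-10=11
Product=10*11=110


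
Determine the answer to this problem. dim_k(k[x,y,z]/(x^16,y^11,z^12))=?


Basis: x^iy^jz^k, i<16,j<11,k<12
16*11*12=2112


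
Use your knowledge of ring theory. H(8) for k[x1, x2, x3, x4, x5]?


C(d+n-1,n-1)=C(12,4)=495


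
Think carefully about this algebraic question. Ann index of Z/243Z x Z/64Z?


Exponent = lcm of the cyclic orders; pairwise coprime => product.
3^5*2^6=243*64=15552


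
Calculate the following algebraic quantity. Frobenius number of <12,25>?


gcd(12,25)=1 => F=ab-a-b=12*25-12-25=300-37=263


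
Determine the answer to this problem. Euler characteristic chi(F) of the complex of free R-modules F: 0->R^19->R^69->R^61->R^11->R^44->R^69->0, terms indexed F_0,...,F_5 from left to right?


chi = sum (-1)^i * rank:
(-1)^0*19=19
(-1)^1*69=-69
(-1)^2*61=61
(-1)^3*11=-11
(-1)^4*44=44
(-1)^5*69=-69
chi=-25


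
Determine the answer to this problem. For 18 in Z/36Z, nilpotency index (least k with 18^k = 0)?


18^k mod 36:
k=1: 18
k=2: 0
First zero at k = 2


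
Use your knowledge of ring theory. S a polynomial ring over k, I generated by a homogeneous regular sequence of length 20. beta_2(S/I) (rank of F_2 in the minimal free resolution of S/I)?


Regular sequence => Koszul complex is the minimal free resolution.
Syz_1 minimally generated by Koszul relations f_i*e_j - f_j*e_i (i<j): mu(Syz_1) = beta_2 = C(m,2) = m(m-1)/2
m=20
20*19/2 = 190


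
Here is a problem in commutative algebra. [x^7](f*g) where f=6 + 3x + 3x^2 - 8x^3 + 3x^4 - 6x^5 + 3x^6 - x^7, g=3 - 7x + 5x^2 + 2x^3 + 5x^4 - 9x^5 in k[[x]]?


[x^7] = sum a_i*b_j, i+j=7
  3*-9=-27
  -8*5=-40
  3*2=6
  -6*5=-30
  3*-7=-21
  -1*3=-3
Sum=-115


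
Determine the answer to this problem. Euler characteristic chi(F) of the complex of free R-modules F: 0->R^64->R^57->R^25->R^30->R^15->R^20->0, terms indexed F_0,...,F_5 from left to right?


chi = sum (-1)^i * rank:
(-1)^0*64=64
(-1)^1*57=-57
(-1)^2*25=25
(-1)^3*30=-30
(-1)^4*15=15
(-1)^5*20=-20
chi=-3


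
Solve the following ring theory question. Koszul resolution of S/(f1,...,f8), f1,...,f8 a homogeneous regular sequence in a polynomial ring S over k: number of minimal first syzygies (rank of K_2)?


Regular sequence => Koszul complex is the minimal free resolution.
Syz_1 minimally generated by Koszul relations f_i*e_j - f_j*e_i (i<j): mu(Syz_1) = beta_2 = C(m,2) = m(m-1)/2
m=8
8*7/2 = 28


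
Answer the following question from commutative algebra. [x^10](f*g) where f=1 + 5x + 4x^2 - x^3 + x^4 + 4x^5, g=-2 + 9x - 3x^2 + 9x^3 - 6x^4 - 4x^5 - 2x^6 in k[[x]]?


[x^10] = sum a_i*b_j, i+j=10
  1*-2=-2
  4*-4=-16
Sum=-18


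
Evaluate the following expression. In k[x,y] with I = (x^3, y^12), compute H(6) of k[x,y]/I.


k[x,y], I = (x^3, y^12), d = 6
Need i < 3 and d-i < 12.
Range: 0 <= i <= 2.
H(6) = 3


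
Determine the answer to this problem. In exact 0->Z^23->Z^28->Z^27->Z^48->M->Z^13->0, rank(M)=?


Alt sum=0:
(-1)^0*23 + (-1)^1*28 + (-1)^2*27 + (-1)^3*48 + (-1)^4*? + (-1)^5*13=0
rank(M)=39


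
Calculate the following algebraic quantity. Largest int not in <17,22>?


gcd(17,22)=1 => F=ab-a-b=17*22-17-22=374-39=335


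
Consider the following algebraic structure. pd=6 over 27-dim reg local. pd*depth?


pd+depth=27
depth=27-6=21
pd*depth=6*21=126


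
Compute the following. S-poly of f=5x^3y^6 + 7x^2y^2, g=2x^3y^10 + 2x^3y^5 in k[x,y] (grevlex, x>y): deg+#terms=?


LT(f)=5x^3y^6, LT(g)=2x^3y^10
lcm(LM)=x^3y^10
S(f,g) (scaled by 10 to clear denominators) = 2y^4*f - 5*g = -10x^3y^5 + 14x^2y^6
2 terms, deg 8.
8+2=10


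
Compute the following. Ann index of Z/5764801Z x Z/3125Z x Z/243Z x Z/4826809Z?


Exponent = lcm of the cyclic orders; pairwise coprime => product.
7^8*5^5*3^5*13^6=5764801*3125*243*4826809=21130059950163084375


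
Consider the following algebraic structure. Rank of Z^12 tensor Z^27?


rank(M(x)N) = rank(M)*rank(N)
12*27 = 324


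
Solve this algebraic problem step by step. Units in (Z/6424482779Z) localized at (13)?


Local ring = Z/4826809Z.
phi(4826809) = 13^5*(13-1) = 4455516


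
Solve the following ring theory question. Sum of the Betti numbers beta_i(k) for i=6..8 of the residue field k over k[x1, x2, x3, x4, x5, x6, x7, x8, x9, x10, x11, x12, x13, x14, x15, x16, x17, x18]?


Koszul resolution: beta_i(k)=C(n,i), n=18
C(18,6)=18564, C(18,7)=31824, C(18,8)=43758
Sum=94146


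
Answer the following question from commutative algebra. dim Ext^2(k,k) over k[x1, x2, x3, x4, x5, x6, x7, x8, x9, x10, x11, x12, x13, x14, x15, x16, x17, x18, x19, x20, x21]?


C(n,i)=C(21,2)=210


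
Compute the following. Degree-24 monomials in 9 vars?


C(d+n-1,n-1)=C(32,8)=10518300


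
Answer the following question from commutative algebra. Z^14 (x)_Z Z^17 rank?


rank(M(x)N) = rank(M)*rank(N)
14*17 = 238


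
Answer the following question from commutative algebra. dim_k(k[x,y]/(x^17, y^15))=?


Basis: x^i*y^j, i<17, j<15
17*15=255


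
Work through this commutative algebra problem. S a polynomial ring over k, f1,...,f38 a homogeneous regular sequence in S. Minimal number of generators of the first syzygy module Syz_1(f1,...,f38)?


Regular sequence => Koszul complex is the minimal free resolution.
Syz_1 minimally generated by Koszul relations f_i*e_j - f_j*e_i (i<j): mu(Syz_1) = beta_2 = C(m,2) = m(m-1)/2
m=38
38*37/2 = 703


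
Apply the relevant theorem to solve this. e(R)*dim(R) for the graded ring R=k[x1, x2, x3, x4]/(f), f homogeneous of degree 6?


e(R)=deg(f)=6, dim(R)=4-1=3
e*dim=6*3=18


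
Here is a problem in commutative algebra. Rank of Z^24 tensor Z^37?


rank(M(x)N) = rank(M)*rank(N)
24*37 = 888


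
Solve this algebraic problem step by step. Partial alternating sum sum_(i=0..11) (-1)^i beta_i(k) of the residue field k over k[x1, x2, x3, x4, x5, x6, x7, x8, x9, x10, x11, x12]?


Koszul resolution: beta_i(k)=C(n,i), n=12
sum_(i=0..p) (-1)^i C(n,i) = (-1)^p C(n-1,p)
(-1)^11*C(11,11) = (-1)^11*1 = -1


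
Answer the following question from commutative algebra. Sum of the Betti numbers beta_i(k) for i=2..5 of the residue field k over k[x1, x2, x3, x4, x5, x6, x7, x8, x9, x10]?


Koszul resolution: beta_i(k)=C(n,i), n=10
C(10,2)=45, C(10,3)=120, C(10,4)=210, C(10,5)=252
Sum=627


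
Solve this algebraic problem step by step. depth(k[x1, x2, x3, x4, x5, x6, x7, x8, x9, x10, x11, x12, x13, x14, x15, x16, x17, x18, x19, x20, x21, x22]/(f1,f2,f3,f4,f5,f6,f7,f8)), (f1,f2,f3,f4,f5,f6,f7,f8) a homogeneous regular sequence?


depth(R)=22
depth(R/I)=22-8=14


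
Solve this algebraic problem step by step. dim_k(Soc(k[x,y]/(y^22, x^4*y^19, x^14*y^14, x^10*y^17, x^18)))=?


Socle = ann(m) = span of standard monomials u with x*u, y*u in I (staircase corners).
Minimal generators: x^18, x^14*y^14, x^10*y^17, x^4*y^19, y^22
Corners: x^3y^21, x^9y^18, x^13y^16, x^17y^13
Socle dim=4


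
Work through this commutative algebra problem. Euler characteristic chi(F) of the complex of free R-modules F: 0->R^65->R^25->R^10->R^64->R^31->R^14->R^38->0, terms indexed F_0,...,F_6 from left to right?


chi = sum (-1)^i * rank:
(-1)^0*65=65
(-1)^1*25=-25
(-1)^2*10=10
(-1)^3*64=-64
(-1)^4*31=31
(-1)^5*14=-14
(-1)^6*38=38
chi=41


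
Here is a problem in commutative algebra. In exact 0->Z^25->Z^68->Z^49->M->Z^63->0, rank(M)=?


Alt sum=0:
(-1)^0*25 + (-1)^1*68 + (-1)^2*49 + (-1)^3*? + (-1)^4*63=0
rank(M)=69


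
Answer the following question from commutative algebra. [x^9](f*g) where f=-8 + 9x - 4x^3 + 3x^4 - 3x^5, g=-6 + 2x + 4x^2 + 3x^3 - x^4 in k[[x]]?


[x^9] = sum a_i*b_j, i+j=9
  -3*-1=3
Sum=3


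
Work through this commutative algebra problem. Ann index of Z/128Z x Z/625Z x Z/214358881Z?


Exponent = lcm of the cyclic orders; pairwise coprime => product.
2^7*5^4*11^8=128*625*214358881=17148710480000


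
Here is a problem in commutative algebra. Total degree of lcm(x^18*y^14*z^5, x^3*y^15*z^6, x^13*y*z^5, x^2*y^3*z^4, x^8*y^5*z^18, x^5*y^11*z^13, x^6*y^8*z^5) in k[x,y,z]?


lcm = componentwise max:
x: max(18,3,13,2,8,5,6)=18
y: max(14,15,1,3,5,11,8)=15
z: max(5,6,5,4,18,13,5)=18
Total=18+15+18=51


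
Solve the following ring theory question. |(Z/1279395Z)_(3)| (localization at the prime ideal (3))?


3-primary part: 1279395=3^9*65
Size=3^9=19683


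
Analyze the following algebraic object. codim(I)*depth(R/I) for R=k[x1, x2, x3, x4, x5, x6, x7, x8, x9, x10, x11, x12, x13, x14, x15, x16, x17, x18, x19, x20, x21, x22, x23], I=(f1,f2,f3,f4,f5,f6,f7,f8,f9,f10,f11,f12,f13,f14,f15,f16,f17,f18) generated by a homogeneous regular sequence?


codim=18, depth=dim(R/I)=23-18=5
Product=18*5=90


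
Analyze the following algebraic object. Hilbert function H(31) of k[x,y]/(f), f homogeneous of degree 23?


H(t)=d for t>=d-1.
d=23, t=31
H(31)=23


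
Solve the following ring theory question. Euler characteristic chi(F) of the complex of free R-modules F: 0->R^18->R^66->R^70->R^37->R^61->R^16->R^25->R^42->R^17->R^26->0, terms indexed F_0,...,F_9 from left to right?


chi = sum (-1)^i * rank:
(-1)^0*18=18
(-1)^1*66=-66
(-1)^2*70=70
(-1)^3*37=-37
(-1)^4*61=61
(-1)^5*16=-16
(-1)^6*25=25
(-1)^7*42=-42
(-1)^8*17=17
(-1)^9*26=-26
chi=4


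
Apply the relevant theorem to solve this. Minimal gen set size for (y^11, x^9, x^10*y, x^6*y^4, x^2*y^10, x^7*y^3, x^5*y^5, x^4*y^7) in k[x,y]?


Remove redundant (divisible by others).
x^10*y redundant.
Min: x^9, x^7*y^3, x^6*y^4, x^5*y^5, x^4*y^7, x^2*y^10, y^11
Count=7


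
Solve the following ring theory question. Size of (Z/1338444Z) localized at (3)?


3-primary part: 1338444=3^9*68
Size=3^9=19683


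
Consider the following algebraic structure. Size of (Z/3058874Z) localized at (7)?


7-primary part: 3058874=7^6*26
Size=7^6=117649


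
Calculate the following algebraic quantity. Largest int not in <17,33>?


gcd(17,33)=1 => F=ab-a-b=17*33-17-33=561-50=511


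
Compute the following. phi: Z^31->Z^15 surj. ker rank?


rank(ker) = 31-15 = 16


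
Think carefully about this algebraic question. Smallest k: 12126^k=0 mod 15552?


12126^k mod 15552:
k=1: 12126
k=2: 11268
k=3: 11448
k=4: 1296
k=5: 7776
k=6: 0
First zero at k = 6


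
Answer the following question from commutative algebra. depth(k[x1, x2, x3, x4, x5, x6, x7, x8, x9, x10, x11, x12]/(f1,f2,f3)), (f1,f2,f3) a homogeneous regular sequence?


depth(R)=12
depth(R/I)=12-3=9


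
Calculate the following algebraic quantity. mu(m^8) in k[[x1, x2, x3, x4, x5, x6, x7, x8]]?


C(n+d-1,d)=C(15,8)=6435


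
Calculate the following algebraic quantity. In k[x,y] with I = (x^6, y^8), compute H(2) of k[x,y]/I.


k[x,y], I = (x^6, y^8), d = 2
Need i < 6 and d-i < 8.
Range: 0 <= i <= 2.
H(2) = 3


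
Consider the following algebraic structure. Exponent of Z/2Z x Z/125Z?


Exponent = lcm of the cyclic orders; pairwise coprime => product.
2^1*5^3=2*125=250


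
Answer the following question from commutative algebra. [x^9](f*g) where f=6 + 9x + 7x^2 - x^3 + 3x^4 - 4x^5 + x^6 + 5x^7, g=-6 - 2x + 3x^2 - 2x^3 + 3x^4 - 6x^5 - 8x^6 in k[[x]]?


[x^9] = sum a_i*b_j, i+j=9
  -1*-8=8
  3*-6=-18
  -4*3=-12
  1*-2=-2
  5*3=15
Sum=-9


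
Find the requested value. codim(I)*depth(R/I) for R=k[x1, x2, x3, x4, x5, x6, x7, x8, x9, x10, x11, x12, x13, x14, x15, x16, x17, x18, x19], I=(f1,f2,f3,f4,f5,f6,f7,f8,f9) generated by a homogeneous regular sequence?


codim=9, depth=dim(R/I)=19-9=10
Product=9*10=90


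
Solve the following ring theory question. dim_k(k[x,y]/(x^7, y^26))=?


Basis: x^i*y^j, i<7, j<26
7*26=182


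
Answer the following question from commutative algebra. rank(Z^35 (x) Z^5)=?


rank(M(x)N) = rank(M)*rank(N)
35*5 = 175


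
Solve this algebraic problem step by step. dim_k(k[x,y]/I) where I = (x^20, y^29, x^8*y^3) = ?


k[x,y]/I, I = (x^20, y^29, x^8*y^3)
Rect: 20x29=580. Corner: (20-8)x(29-3)=312.
dim = 580-312 = 268


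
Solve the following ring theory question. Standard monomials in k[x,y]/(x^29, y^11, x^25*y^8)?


k[x,y]/I, I = (x^29, y^11, x^25*y^8)
Rect: 29x11=319. Corner: (29-25)x(11-8)=12.
dim = 319-12 = 307


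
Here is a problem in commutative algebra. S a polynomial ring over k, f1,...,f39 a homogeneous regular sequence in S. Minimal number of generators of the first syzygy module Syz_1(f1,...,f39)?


Regular sequence => Koszul complex is the minimal free resolution.
Syz_1 minimally generated by Koszul relations f_i*e_j - f_j*e_i (i<j): mu(Syz_1) = beta_2 = C(m,2) = m(m-1)/2
m=39
39*38/2 = 741


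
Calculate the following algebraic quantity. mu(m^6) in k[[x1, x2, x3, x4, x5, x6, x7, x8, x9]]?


C(n+d-1,d)=C(14,6)=3003


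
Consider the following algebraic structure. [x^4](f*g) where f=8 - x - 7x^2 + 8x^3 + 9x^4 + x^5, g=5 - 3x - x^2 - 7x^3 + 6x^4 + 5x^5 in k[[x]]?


[x^4] = sum a_i*b_j, i+j=4
  8*6=48
  -1*-7=7
  -7*-1=7
  8*-3=-24
  9*5=45
Sum=83


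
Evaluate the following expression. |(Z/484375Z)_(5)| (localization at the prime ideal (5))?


5-primary part: 484375=5^6*31
Size=5^6=15625


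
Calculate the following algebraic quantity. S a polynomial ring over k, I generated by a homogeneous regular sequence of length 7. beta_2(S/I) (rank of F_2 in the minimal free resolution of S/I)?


Regular sequence => Koszul complex is the minimal free resolution.
Syz_1 minimally generated by Koszul relations f_i*e_j - f_j*e_i (i<j): mu(Syz_1) = beta_2 = C(m,2) = m(m-1)/2
m=7
7*6/2 = 21


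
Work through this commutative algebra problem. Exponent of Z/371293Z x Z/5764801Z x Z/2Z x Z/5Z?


Exponent = lcm of the cyclic orders; pairwise coprime => product.
13^5*7^8*2^1*5^1=371293*5764801*2*5=21404302576930


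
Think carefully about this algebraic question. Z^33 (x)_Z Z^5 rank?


rank(M(x)N) = rank(M)*rank(N)
33*5 = 165


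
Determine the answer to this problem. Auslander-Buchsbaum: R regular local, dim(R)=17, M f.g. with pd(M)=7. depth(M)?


pd+depth=depth(R)=17
depth=17-7=10


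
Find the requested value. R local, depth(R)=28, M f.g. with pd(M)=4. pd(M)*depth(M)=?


pd+depth=28
depth=28-4=24
pd*depth=4*24=96


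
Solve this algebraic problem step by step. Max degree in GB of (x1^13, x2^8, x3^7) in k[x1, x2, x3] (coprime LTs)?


Pure powers, coprime LTs => already GB.
Degrees: 13, 8, 7
Max=13


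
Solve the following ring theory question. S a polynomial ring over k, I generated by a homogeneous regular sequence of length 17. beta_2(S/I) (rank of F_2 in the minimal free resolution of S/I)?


Regular sequence => Koszul complex is the minimal free resolution.
Syz_1 minimally generated by Koszul relations f_i*e_j - f_j*e_i (i<j): mu(Syz_1) = beta_2 = C(m,2) = m(m-1)/2
m=17
17*16/2 = 136


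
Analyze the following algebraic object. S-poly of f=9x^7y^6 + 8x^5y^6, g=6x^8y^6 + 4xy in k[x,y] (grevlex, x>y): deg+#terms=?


LT(f)=9x^7y^6, LT(g)=6x^8y^6
lcm(LM)=x^8y^6
S(f,g) (scaled by 54 to clear denominators) = 6x*f - 9*g = 48x^6y^6 - 36xy
2 terms, deg 12.
12+2=14


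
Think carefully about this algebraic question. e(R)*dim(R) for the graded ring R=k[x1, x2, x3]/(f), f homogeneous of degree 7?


e(R)=deg(f)=7, dim(R)=3-1=2
e*dim=7*2=14


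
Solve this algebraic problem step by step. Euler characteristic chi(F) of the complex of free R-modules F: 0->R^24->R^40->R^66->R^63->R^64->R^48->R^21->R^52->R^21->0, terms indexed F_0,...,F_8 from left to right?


chi = sum (-1)^i * rank:
(-1)^0*24=24
(-1)^1*40=-40
(-1)^2*66=66
(-1)^3*63=-63
(-1)^4*64=64
(-1)^5*48=-48
(-1)^6*21=21
(-1)^7*52=-52
(-1)^8*21=21
chi=-7


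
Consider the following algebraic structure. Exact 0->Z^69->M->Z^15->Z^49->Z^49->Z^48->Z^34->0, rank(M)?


Alt sum=0:
(-1)^0*69 + (-1)^1*? + (-1)^2*15 + (-1)^3*49 + (-1)^4*49 + (-1)^5*48 + (-1)^6*34=0
rank(M)=70


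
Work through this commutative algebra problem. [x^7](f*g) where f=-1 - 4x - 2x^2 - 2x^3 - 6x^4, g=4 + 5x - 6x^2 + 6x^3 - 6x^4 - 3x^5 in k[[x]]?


[x^7] = sum a_i*b_j, i+j=7
  -2*-3=6
  -2*-6=12
  -6*6=-36
Sum=-18


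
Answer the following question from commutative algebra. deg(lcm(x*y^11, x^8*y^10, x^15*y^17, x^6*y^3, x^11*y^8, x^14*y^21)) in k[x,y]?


lcm = componentwise max:
x: max(1,8,15,6,11,14)=15
y: max(11,10,17,3,8,21)=21
Total=15+21=36


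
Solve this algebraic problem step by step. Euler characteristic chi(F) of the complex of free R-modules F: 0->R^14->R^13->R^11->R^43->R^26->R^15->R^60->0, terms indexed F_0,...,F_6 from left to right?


chi = sum (-1)^i * rank:
(-1)^0*14=14
(-1)^1*13=-13
(-1)^2*11=11
(-1)^3*43=-43
(-1)^4*26=26
(-1)^5*15=-15
(-1)^6*60=60
chi=40


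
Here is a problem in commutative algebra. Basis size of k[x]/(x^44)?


Basis: 1,x,...,x^43
dim=44
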